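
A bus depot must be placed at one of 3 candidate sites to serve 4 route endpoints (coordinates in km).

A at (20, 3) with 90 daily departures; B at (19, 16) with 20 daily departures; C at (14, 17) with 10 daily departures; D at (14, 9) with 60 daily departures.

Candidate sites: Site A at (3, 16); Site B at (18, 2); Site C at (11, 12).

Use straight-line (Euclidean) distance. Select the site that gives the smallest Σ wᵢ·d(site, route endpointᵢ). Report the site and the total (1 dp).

Site B, total 1120.9 km

Total weighted distance at each candidate:
  Site A (3, 16): total = 3138.8
  Site B (18, 2): total = 1120.9
  Site C (11, 12): total = 1637.3
Minimum is at Site B with total 1120.9 km.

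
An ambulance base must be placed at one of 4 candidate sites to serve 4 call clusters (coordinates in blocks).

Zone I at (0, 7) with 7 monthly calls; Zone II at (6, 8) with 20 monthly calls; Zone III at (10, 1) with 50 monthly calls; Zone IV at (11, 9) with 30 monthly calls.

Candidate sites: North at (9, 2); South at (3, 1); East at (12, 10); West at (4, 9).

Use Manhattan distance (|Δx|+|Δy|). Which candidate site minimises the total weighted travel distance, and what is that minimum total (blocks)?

Total weighted distance at each candidate:
  North (9, 2): total = 648
  South (3, 1): total = 1093
  East (12, 10): total = 875
  West (4, 9): total = 1012
Minimum is at North with total 648 blocks.

North, total 648 blocks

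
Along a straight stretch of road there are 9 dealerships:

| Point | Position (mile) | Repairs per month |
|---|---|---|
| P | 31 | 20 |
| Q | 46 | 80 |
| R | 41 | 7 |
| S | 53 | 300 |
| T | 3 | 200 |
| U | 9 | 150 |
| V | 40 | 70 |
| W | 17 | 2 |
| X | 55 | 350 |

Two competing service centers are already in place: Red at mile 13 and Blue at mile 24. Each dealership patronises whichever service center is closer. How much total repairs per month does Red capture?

352

The indifferent point is the midpoint (13+24)/2 = 18.5; dealerships left of it (closer to Red at 13) go to Red, those right go to Blue.
  T at 3 (w=200) → Red
  U at 9 (w=150) → Red
  W at 17 (w=2) → Red
  P at 31 (w=20) → Blue
  V at 40 (w=70) → Blue
  R at 41 (w=7) → Blue
  Q at 46 (w=80) → Blue
  S at 53 (w=300) → Blue
  X at 55 (w=350) → Blue
Red captures 352; Blue captures 827.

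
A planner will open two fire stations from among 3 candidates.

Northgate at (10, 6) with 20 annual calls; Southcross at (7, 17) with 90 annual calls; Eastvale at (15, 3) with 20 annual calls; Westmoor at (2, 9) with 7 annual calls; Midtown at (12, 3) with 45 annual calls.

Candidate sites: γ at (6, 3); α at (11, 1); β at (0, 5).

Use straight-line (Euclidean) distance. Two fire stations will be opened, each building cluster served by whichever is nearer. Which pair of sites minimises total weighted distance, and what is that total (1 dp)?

{α, β}, total 1573.7

Evaluate every pair (each demand assigned to the nearer of the two):
  {α, β}: total = 1573.7
  {γ, α}: total = 1603.8
  {γ, β}: total = 1831.6
Best pair: {α, β} with total 1573.7.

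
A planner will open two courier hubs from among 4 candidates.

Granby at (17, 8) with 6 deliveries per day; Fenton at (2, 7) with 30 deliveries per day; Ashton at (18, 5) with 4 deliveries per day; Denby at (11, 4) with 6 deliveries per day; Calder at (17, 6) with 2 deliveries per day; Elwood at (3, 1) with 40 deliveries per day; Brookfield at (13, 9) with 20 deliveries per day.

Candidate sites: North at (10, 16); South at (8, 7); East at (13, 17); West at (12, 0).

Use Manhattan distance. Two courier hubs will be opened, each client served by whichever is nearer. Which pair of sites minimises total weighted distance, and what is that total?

{South, West}, total 874

Evaluate every pair (each demand assigned to the nearer of the two):
  {South, West}: total = 874
  {North, South}: total = 924
  {South, East}: total = 924
  {East, West}: total = 1244
  {North, West}: total = 1284
  {North, East}: total = 1804
Best pair: {South, West} with total 874.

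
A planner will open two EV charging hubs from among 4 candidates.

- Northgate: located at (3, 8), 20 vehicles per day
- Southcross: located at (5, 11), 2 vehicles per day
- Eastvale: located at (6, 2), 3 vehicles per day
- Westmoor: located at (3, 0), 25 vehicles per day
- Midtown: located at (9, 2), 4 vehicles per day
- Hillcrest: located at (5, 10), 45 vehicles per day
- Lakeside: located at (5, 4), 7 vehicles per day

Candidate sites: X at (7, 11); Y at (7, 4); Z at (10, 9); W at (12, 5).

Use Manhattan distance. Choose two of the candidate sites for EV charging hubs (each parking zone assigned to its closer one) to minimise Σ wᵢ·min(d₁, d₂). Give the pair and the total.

{X, Y}, total 518

Evaluate every pair (each demand assigned to the nearer of the two):
  {X, Y}: total = 518
  {Y, Z}: total = 683
  {X, W}: total = 736
  {Y, W}: total = 777
  {X, Z}: total = 779
  {Z, W}: total = 901
Best pair: {X, Y} with total 518.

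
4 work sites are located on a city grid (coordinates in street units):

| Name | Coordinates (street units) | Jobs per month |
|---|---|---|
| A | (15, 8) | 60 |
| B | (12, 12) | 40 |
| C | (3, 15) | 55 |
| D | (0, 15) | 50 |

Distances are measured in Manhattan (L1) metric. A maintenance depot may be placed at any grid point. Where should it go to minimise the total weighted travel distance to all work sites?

Manhattan distance separates: Σwᵢ(|x−xᵢ|+|y−yᵢ|) = Σwᵢ|x−xᵢ| + Σwᵢ|y−yᵢ|, so x and y are optimised independently as 1-D weighted medians.
Total weight W = 205; half = 102.5.
x-coordinate, sorted with cumulative weight:
  x=0 (D, w=50) cum 50
  x=3 (C, w=55) cum 105  ← median
  x=12 (B, w=40) cum 145
  x=15 (A, w=60) cum 205
⇒ x* = 3
y-coordinate, sorted with cumulative weight:
  y=8 (A, w=60) cum 60
  y=12 (B, w=40) cum 100
  y=15 (C, w=55) cum 155  ← median
  y=15 (D, w=50) cum 205
⇒ y* = 15

(3, 15)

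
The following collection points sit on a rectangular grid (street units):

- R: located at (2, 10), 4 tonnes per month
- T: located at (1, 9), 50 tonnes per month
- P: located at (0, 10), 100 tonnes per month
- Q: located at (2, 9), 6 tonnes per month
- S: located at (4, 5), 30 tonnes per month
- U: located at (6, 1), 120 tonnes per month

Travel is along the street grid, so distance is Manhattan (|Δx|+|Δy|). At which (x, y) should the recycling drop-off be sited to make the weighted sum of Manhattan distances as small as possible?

Manhattan distance separates: Σwᵢ(|x−xᵢ|+|y−yᵢ|) = Σwᵢ|x−xᵢ| + Σwᵢ|y−yᵢ|, so x and y are optimised independently as 1-D weighted medians.
Total weight W = 310; half = 155.
x-coordinate, sorted with cumulative weight:
  x=0 (P, w=100) cum 100
  x=1 (T, w=50) cum 150
  x=2 (R, w=4) cum 154
  x=2 (Q, w=6) cum 160  ← median
  x=4 (S, w=30) cum 190
  x=6 (U, w=120) cum 310
⇒ x* = 2
y-coordinate, sorted with cumulative weight:
  y=1 (U, w=120) cum 120
  y=5 (S, w=30) cum 150
  y=9 (T, w=50) cum 200  ← median
  y=9 (Q, w=6) cum 206
  y=10 (R, w=4) cum 210
  y=10 (P, w=100) cum 310
⇒ y* = 9

(2, 9)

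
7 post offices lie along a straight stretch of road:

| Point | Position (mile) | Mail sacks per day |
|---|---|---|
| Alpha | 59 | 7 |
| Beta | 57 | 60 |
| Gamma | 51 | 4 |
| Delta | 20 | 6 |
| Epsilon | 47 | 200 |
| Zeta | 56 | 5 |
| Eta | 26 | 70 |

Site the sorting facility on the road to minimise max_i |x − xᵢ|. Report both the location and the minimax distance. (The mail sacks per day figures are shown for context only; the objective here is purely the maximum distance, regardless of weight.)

location 39.5, max distance 19.5

The 1-center on a line is the midpoint of the two extreme points: leftmost at 20, rightmost at 59.
Optimal location = (20 + 59)/2 = 39.5; maximum distance = (59 − 20)/2 = 19.5.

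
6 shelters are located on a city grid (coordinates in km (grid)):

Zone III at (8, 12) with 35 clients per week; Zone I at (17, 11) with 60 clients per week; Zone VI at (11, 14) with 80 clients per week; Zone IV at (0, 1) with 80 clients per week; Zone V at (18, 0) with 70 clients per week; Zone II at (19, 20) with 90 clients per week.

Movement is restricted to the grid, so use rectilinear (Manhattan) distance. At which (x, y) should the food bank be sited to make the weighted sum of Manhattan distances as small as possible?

Manhattan distance separates: Σwᵢ(|x−xᵢ|+|y−yᵢ|) = Σwᵢ|x−xᵢ| + Σwᵢ|y−yᵢ|, so x and y are optimised independently as 1-D weighted medians.
Total weight W = 415; half = 207.5.
x-coordinate, sorted with cumulative weight:
  x=0 (Zone IV, w=80) cum 80
  x=8 (Zone III, w=35) cum 115
  x=11 (Zone VI, w=80) cum 195
  x=17 (Zone I, w=60) cum 255  ← median
  x=18 (Zone V, w=70) cum 325
  x=19 (Zone II, w=90) cum 415
⇒ x* = 17
y-coordinate, sorted with cumulative weight:
  y=0 (Zone V, w=70) cum 70
  y=1 (Zone IV, w=80) cum 150
  y=11 (Zone I, w=60) cum 210  ← median
  y=12 (Zone III, w=35) cum 245
  y=14 (Zone VI, w=80) cum 325
  y=20 (Zone II, w=90) cum 415
⇒ y* = 11

(17, 11)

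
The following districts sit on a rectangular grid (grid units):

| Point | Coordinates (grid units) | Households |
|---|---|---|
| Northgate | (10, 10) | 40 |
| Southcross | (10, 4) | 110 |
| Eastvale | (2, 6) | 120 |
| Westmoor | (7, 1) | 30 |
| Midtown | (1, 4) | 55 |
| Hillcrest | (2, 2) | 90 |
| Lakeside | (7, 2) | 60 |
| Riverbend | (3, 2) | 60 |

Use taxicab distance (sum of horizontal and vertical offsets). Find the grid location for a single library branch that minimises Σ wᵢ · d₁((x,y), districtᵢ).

(3, 4)

Manhattan distance separates: Σwᵢ(|x−xᵢ|+|y−yᵢ|) = Σwᵢ|x−xᵢ| + Σwᵢ|y−yᵢ|, so x and y are optimised independently as 1-D weighted medians.
Total weight W = 565; half = 282.5.
x-coordinate, sorted with cumulative weight:
  x=1 (Midtown, w=55) cum 55
  x=2 (Eastvale, w=120) cum 175
  x=2 (Hillcrest, w=90) cum 265
  x=3 (Riverbend, w=60) cum 325  ← median
  x=7 (Westmoor, w=30) cum 355
  x=7 (Lakeside, w=60) cum 415
  x=10 (Northgate, w=40) cum 455
  x=10 (Southcross, w=110) cum 565
⇒ x* = 3
y-coordinate, sorted with cumulative weight:
  y=1 (Westmoor, w=30) cum 30
  y=2 (Hillcrest, w=90) cum 120
  y=2 (Lakeside, w=60) cum 180
  y=2 (Riverbend, w=60) cum 240
  y=4 (Southcross, w=110) cum 350  ← median
  y=4 (Midtown, w=55) cum 405
  y=6 (Eastvale, w=120) cum 525
  y=10 (Northgate, w=40) cum 565
⇒ y* = 4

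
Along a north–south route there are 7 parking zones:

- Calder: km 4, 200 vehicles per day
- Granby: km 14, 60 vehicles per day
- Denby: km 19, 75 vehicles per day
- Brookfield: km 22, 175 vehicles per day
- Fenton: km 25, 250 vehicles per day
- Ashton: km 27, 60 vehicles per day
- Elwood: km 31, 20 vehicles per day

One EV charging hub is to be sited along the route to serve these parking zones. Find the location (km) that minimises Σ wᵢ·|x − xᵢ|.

For a sum of weighted absolute distances on a line, the optimum is the weighted median (not the mean). Total weight W = 840; half-weight = 420.
Sort by position and accumulate weight:
  km 4 (Calder, w=200) → cum 200
  km 14 (Granby, w=60) → cum 260
  km 19 (Denby, w=75) → cum 335
  km 22 (Brookfield, w=175) → cum 510  ≥ 420 → median here
  km 25 (Fenton, w=250) → cum 760
  km 27 (Ashton, w=60) → cum 820
  km 31 (Elwood, w=20) → cum 840
Optimal location: km 22.

x = 22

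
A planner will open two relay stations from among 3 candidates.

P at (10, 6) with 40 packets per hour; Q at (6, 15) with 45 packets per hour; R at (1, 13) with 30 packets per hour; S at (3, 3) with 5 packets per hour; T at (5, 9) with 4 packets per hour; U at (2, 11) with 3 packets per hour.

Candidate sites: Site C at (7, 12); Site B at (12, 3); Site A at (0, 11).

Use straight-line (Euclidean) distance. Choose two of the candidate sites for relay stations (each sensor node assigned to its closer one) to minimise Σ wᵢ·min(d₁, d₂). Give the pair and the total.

{Site C, Site A}, total 540.9

Evaluate every pair (each demand assigned to the nearer of the two):
  {Site C, Site A}: total = 540.9
  {Site C, Site B}: total = 543.7
  {Site B, Site A}: total = 606.1
Best pair: {Site C, Site A} with total 540.9.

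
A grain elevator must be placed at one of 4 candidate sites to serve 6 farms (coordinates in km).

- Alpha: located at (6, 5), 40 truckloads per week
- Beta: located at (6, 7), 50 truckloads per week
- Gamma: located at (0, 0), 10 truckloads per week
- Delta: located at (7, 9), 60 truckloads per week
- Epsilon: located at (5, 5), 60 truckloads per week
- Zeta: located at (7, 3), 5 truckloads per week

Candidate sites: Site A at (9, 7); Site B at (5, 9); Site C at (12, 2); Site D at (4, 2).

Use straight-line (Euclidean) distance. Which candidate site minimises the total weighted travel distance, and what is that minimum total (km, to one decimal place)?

Total weighted distance at each candidate:
  Site A (9, 7): total = 868.6
  Site B (5, 9): total = 771.3
  Site C (12, 2): total = 1779.1
  Site D (4, 2): total = 1120.7
Minimum is at Site B with total 771.3 km.

Site B, total 771.3 km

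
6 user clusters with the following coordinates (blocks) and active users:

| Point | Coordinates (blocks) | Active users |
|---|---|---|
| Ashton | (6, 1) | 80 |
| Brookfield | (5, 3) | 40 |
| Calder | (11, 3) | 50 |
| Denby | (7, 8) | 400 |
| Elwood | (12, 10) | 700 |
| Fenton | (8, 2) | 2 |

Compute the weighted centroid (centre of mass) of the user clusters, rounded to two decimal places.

The minimiser of Σwᵢ‖p−pᵢ‖² is the weighted centroid p* = (Σwᵢpᵢ)/(Σwᵢ).
Σwᵢ = 1272.
Σwᵢxᵢ = 80·6 + 40·5 + 50·11 + 400·7 + 700·12 + 2·8 = 12446.
Σwᵢyᵢ = 80·1 + 40·3 + 50·3 + 400·8 + 700·10 + 2·2 = 10554.
x* = 12446/1272 = 9.78, y* = 10554/1272 = 8.30.

(9.78, 8.30)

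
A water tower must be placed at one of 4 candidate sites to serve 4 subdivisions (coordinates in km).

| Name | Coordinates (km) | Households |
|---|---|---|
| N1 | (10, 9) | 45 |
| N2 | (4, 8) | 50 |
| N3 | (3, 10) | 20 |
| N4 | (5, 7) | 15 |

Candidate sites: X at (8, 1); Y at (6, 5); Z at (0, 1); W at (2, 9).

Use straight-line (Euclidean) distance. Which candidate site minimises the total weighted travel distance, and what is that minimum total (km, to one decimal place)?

Total weighted distance at each candidate:
  X (8, 1): total = 1080.7
  Y (6, 5): total = 585.0
  Z (0, 1): total = 1286.3
  W (2, 9): total = 554.2
Minimum is at W with total 554.2 km.

W, total 554.2 km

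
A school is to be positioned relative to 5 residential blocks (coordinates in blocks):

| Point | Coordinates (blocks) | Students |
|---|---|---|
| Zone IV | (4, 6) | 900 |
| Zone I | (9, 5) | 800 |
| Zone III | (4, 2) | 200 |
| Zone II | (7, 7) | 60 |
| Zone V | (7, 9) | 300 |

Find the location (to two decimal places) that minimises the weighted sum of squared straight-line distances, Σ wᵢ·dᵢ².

(6.25, 5.72)

The minimiser of Σwᵢ‖p−pᵢ‖² is the weighted centroid p* = (Σwᵢpᵢ)/(Σwᵢ).
Σwᵢ = 2260.
Σwᵢxᵢ = 900·4 + 800·9 + 200·4 + 60·7 + 300·7 = 14120.
Σwᵢyᵢ = 900·6 + 800·5 + 200·2 + 60·7 + 300·9 = 12920.
x* = 14120/2260 = 6.25, y* = 12920/2260 = 5.72.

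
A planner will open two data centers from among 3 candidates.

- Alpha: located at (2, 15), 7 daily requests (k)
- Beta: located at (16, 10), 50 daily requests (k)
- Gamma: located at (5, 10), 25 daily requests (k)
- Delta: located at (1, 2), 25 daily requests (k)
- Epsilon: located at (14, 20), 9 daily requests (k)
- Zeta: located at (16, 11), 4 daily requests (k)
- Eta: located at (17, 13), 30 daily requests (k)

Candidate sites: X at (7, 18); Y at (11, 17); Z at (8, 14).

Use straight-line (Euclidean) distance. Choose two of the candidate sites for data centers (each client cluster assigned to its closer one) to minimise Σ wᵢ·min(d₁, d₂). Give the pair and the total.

{Y, Z}, total 1230.8

Evaluate every pair (each demand assigned to the nearer of the two):
  {Y, Z}: total = 1230.8
  {X, Z}: total = 1331.7
  {X, Y}: total = 1390.0
Best pair: {Y, Z} with total 1230.8.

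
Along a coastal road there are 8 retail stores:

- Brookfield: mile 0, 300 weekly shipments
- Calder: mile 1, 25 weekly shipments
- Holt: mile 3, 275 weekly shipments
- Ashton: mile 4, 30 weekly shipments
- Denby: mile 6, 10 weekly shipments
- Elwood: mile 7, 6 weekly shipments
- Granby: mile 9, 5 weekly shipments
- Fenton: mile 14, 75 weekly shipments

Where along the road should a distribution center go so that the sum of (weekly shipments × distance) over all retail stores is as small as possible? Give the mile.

x = 3

For a sum of weighted absolute distances on a line, the optimum is the weighted median (not the mean). Total weight W = 726; half-weight = 363.
Sort by position and accumulate weight:
  mile 0 (Brookfield, w=300) → cum 300
  mile 1 (Calder, w=25) → cum 325
  mile 3 (Holt, w=275) → cum 600  ≥ 363 → median here
  mile 4 (Ashton, w=30) → cum 630
  mile 6 (Denby, w=10) → cum 640
  mile 7 (Elwood, w=6) → cum 646
  mile 9 (Granby, w=5) → cum 651
  mile 14 (Fenton, w=75) → cum 726
Optimal location: mile 3.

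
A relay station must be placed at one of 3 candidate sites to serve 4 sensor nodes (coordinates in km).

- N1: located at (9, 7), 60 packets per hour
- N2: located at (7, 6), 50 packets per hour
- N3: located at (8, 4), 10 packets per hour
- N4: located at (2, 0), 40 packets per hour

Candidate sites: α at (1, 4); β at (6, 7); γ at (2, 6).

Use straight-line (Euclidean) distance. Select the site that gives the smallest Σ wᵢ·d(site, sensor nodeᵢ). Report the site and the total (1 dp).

β, total 609.3 km

Total weighted distance at each candidate:
  α (1, 4): total = 1063.8
  β (6, 7): total = 609.3
  γ (2, 6): total = 977.5
Minimum is at β with total 609.3 km.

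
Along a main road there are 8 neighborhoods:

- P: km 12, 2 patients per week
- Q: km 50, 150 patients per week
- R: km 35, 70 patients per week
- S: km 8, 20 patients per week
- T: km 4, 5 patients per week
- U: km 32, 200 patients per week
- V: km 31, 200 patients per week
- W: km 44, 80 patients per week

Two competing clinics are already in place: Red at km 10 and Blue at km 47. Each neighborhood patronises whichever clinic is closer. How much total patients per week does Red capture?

27

The indifferent point is the midpoint (10+47)/2 = 28.5; neighborhoods left of it (closer to Red at 10) go to Red, those right go to Blue.
  T at 4 (w=5) → Red
  S at 8 (w=20) → Red
  P at 12 (w=2) → Red
  V at 31 (w=200) → Blue
  U at 32 (w=200) → Blue
  R at 35 (w=70) → Blue
  W at 44 (w=80) → Blue
  Q at 50 (w=150) → Blue
Red captures 27; Blue captures 700.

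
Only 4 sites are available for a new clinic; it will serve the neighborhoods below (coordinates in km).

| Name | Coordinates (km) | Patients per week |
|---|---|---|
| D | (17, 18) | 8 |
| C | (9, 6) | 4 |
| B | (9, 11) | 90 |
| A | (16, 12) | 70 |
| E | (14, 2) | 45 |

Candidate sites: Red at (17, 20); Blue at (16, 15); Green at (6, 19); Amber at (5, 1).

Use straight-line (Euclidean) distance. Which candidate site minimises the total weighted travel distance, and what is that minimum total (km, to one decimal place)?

Blue, total 1598.4 km

Total weighted distance at each candidate:
  Red (17, 20): total = 2549.8
  Blue (16, 15): total = 1598.4
  Green (6, 19): total = 2610.6
  Amber (5, 1): total = 2657.8
Minimum is at Blue with total 1598.4 km.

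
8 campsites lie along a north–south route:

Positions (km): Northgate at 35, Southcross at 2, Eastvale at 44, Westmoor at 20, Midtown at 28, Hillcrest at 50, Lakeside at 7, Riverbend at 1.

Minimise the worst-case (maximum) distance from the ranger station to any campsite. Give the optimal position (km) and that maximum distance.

The 1-center on a line is the midpoint of the two extreme points: leftmost at 1, rightmost at 50.
Optimal location = (1 + 50)/2 = 25.5; maximum distance = (50 − 1)/2 = 24.5.

location 25.5, max distance 24.5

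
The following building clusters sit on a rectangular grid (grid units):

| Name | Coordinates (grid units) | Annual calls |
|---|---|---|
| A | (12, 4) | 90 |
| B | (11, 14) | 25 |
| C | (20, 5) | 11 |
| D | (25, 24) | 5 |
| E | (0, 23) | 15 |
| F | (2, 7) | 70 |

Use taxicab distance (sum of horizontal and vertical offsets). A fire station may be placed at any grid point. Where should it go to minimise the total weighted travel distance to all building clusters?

Manhattan distance separates: Σwᵢ(|x−xᵢ|+|y−yᵢ|) = Σwᵢ|x−xᵢ| + Σwᵢ|y−yᵢ|, so x and y are optimised independently as 1-D weighted medians.
Total weight W = 216; half = 108.
x-coordinate, sorted with cumulative weight:
  x=0 (E, w=15) cum 15
  x=2 (F, w=70) cum 85
  x=11 (B, w=25) cum 110  ← median
  x=12 (A, w=90) cum 200
  x=20 (C, w=11) cum 211
  x=25 (D, w=5) cum 216
⇒ x* = 11
y-coordinate, sorted with cumulative weight:
  y=4 (A, w=90) cum 90
  y=5 (C, w=11) cum 101
  y=7 (F, w=70) cum 171  ← median
  y=14 (B, w=25) cum 196
  y=23 (E, w=15) cum 211
  y=24 (D, w=5) cum 216
⇒ y* = 7

(11, 7)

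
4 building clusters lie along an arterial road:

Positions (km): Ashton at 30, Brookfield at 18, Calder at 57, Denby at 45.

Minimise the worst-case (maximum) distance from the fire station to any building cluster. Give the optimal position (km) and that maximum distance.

location 37.5, max distance 19.5

The 1-center on a line is the midpoint of the two extreme points: leftmost at 18, rightmost at 57.
Optimal location = (18 + 57)/2 = 37.5; maximum distance = (57 − 18)/2 = 19.5.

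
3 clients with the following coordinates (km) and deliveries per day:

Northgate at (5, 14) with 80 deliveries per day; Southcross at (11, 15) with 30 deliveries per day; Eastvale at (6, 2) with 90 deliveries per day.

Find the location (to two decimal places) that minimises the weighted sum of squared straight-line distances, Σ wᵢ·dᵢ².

(6.35, 8.75)

The minimiser of Σwᵢ‖p−pᵢ‖² is the weighted centroid p* = (Σwᵢpᵢ)/(Σwᵢ).
Σwᵢ = 200.
Σwᵢxᵢ = 80·5 + 30·11 + 90·6 = 1270.
Σwᵢyᵢ = 80·14 + 30·15 + 90·2 = 1750.
x* = 1270/200 = 6.35, y* = 1750/200 = 8.75.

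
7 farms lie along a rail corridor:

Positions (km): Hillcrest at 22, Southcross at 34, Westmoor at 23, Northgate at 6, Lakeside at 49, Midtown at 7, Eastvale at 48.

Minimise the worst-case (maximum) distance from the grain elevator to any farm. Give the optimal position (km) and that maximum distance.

location 27.5, max distance 21.5

The 1-center on a line is the midpoint of the two extreme points: leftmost at 6, rightmost at 49.
Optimal location = (6 + 49)/2 = 27.5; maximum distance = (49 − 6)/2 = 21.5.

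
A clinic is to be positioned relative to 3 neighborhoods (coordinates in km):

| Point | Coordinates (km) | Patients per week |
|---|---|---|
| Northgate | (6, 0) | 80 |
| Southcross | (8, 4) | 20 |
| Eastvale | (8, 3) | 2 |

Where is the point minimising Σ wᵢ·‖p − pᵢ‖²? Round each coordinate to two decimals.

The minimiser of Σwᵢ‖p−pᵢ‖² is the weighted centroid p* = (Σwᵢpᵢ)/(Σwᵢ).
Σwᵢ = 102.
Σwᵢxᵢ = 80·6 + 20·8 + 2·8 = 656.
Σwᵢyᵢ = 80·0 + 20·4 + 2·3 = 86.
x* = 656/102 = 6.43, y* = 86/102 = 0.84.

(6.43, 0.84)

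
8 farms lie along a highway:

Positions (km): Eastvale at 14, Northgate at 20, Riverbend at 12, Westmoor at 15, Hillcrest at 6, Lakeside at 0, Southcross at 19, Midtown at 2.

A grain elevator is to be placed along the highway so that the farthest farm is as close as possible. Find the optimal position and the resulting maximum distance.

location 10, max distance 10

The 1-center on a line is the midpoint of the two extreme points: leftmost at 0, rightmost at 20.
Optimal location = (0 + 20)/2 = 10; maximum distance = (20 − 0)/2 = 10.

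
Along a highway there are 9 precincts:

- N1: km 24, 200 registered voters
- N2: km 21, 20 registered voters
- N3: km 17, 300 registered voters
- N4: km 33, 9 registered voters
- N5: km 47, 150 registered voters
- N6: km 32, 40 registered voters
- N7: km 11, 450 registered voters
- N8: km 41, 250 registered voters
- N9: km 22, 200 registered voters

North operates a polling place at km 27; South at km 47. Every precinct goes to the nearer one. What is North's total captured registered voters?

The indifferent point is the midpoint (27+47)/2 = 37; precincts left of it (closer to North at 27) go to North, those right go to South.
  N7 at 11 (w=450) → North
  N3 at 17 (w=300) → North
  N2 at 21 (w=20) → North
  N9 at 22 (w=200) → North
  N1 at 24 (w=200) → North
  N6 at 32 (w=40) → North
  N4 at 33 (w=9) → North
  N8 at 41 (w=250) → South
  N5 at 47 (w=150) → South
North captures 1219; South captures 400.

1219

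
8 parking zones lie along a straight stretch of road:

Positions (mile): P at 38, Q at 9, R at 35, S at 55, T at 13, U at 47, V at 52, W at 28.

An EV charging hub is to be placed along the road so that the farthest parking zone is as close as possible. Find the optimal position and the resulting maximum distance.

location 32, max distance 23

The 1-center on a line is the midpoint of the two extreme points: leftmost at 9, rightmost at 55.
Optimal location = (9 + 55)/2 = 32; maximum distance = (55 − 9)/2 = 23.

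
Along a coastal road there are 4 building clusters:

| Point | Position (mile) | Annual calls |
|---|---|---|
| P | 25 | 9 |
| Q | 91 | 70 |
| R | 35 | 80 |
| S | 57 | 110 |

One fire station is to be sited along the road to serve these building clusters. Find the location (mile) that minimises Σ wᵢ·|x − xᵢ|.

x = 57

For a sum of weighted absolute distances on a line, the optimum is the weighted median (not the mean). Total weight W = 269; half-weight = 134.5.
Sort by position and accumulate weight:
  mile 25 (P, w=9) → cum 9
  mile 35 (R, w=80) → cum 89
  mile 57 (S, w=110) → cum 199  ≥ 134.5 → median here
  mile 91 (Q, w=70) → cum 269
Optimal location: mile 57.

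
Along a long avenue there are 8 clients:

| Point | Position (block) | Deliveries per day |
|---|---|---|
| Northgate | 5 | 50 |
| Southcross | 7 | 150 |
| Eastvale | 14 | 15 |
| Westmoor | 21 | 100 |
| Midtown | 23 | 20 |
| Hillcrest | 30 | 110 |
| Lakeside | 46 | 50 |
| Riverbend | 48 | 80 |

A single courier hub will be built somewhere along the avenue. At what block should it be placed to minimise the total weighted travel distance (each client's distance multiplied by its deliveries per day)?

For a sum of weighted absolute distances on a line, the optimum is the weighted median (not the mean). Total weight W = 575; half-weight = 287.5.
Sort by position and accumulate weight:
  block 5 (Northgate, w=50) → cum 50
  block 7 (Southcross, w=150) → cum 200
  block 14 (Eastvale, w=15) → cum 215
  block 21 (Westmoor, w=100) → cum 315  ≥ 287.5 → median here
  block 23 (Midtown, w=20) → cum 335
  block 30 (Hillcrest, w=110) → cum 445
  block 46 (Lakeside, w=50) → cum 495
  block 48 (Riverbend, w=80) → cum 575
Optimal location: block 21.

x = 21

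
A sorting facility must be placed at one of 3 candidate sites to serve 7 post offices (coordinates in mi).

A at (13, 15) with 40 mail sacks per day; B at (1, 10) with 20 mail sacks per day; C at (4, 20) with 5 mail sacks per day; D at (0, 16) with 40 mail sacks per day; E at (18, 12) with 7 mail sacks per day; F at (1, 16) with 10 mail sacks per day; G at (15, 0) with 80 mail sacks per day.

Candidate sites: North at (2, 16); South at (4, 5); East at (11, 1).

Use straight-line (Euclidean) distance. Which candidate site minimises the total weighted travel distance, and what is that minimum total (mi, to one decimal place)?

East, total 2281.4 mi

Total weighted distance at each candidate:
  North (2, 16): total = 2440.5
  South (4, 5): total = 2388.2
  East (11, 1): total = 2281.4
Minimum is at East with total 2281.4 mi.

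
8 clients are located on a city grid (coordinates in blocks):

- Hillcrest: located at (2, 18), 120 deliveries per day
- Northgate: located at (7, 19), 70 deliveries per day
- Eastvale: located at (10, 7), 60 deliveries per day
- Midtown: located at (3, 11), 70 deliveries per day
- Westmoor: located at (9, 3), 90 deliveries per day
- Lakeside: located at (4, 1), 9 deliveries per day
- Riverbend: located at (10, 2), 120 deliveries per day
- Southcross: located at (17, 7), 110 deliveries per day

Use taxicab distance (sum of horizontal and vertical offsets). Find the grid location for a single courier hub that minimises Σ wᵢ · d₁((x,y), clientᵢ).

Manhattan distance separates: Σwᵢ(|x−xᵢ|+|y−yᵢ|) = Σwᵢ|x−xᵢ| + Σwᵢ|y−yᵢ|, so x and y are optimised independently as 1-D weighted medians.
Total weight W = 649; half = 324.5.
x-coordinate, sorted with cumulative weight:
  x=2 (Hillcrest, w=120) cum 120
  x=3 (Midtown, w=70) cum 190
  x=4 (Lakeside, w=9) cum 199
  x=7 (Northgate, w=70) cum 269
  x=9 (Westmoor, w=90) cum 359  ← median
  x=10 (Eastvale, w=60) cum 419
  x=10 (Riverbend, w=120) cum 539
  x=17 (Southcross, w=110) cum 649
⇒ x* = 9
y-coordinate, sorted with cumulative weight:
  y=1 (Lakeside, w=9) cum 9
  y=2 (Riverbend, w=120) cum 129
  y=3 (Westmoor, w=90) cum 219
  y=7 (Eastvale, w=60) cum 279
  y=7 (Southcross, w=110) cum 389  ← median
  y=11 (Midtown, w=70) cum 459
  y=18 (Hillcrest, w=120) cum 579
  y=19 (Northgate, w=70) cum 649
⇒ y* = 7

(9, 7)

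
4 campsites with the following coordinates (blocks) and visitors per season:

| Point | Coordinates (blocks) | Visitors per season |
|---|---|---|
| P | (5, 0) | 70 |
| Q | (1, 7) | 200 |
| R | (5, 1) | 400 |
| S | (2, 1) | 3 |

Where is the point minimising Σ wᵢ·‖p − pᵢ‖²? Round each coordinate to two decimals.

The minimiser of Σwᵢ‖p−pᵢ‖² is the weighted centroid p* = (Σwᵢpᵢ)/(Σwᵢ).
Σwᵢ = 673.
Σwᵢxᵢ = 70·5 + 200·1 + 400·5 + 3·2 = 2556.
Σwᵢyᵢ = 70·0 + 200·7 + 400·1 + 3·1 = 1803.
x* = 2556/673 = 3.80, y* = 1803/673 = 2.68.

(3.80, 2.68)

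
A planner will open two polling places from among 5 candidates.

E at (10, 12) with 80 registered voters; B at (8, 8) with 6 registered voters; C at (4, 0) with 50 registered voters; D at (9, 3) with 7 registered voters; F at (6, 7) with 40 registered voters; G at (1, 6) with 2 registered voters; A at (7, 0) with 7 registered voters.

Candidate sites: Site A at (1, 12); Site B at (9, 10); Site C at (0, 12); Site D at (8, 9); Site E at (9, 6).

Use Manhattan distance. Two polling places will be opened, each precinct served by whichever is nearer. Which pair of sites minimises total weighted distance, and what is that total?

Evaluate every pair (each demand assigned to the nearer of the two):
  {Site B, Site E}: total = 1061
  {Site B, Site D}: total = 1195
  {Site D, Site E}: total = 1209
  {Site A, Site D}: total = 1347
  {Site C, Site D}: total = 1349
  {Site A, Site E}: total = 1377
  {Site C, Site E}: total = 1379
  {Site A, Site B}: total = 1393
  {Site B, Site C}: total = 1395
  {Site A, Site C}: total = 2193
Best pair: {Site B, Site E} with total 1061.

{Site B, Site E}, total 1061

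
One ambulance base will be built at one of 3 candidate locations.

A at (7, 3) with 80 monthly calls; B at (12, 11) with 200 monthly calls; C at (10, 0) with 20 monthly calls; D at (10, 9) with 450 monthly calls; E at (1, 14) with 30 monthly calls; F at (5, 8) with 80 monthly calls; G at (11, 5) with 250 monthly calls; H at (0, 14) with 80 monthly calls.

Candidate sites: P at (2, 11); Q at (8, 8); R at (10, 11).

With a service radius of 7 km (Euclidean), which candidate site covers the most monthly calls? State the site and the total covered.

Coverage radius r = 7 km; a point is covered iff (Δx)²+(Δy)² ≤ 7² = 49.
  P (2, 11): covers {E, F, H} → 190
  Q (8, 8): covers {A, B, D, F, G} → 1060
  R (10, 11): covers {B, D, F, G} → 980
Maximum coverage at Q: 1060 monthly calls.

Q, covering 1060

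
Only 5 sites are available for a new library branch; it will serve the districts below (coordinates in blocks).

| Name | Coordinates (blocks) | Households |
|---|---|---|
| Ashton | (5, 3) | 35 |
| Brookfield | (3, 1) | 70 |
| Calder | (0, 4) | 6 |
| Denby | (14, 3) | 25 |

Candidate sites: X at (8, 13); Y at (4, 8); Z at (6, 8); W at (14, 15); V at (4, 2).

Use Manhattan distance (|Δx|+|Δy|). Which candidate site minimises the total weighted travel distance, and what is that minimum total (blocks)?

Total weighted distance at each candidate:
  X (8, 13): total = 2147
  Y (4, 8): total = 1193
  Z (6, 8): total = 1295
  W (14, 15): total = 2935
  V (4, 2): total = 521
Minimum is at V with total 521 blocks.

V, total 521 blocks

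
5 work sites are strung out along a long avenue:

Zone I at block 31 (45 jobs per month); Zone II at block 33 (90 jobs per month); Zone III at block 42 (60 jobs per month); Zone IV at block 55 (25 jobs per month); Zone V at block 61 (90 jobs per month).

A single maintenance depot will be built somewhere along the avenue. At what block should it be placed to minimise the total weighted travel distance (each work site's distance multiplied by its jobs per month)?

x = 42

For a sum of weighted absolute distances on a line, the optimum is the weighted median (not the mean). Total weight W = 310; half-weight = 155.
Sort by position and accumulate weight:
  block 31 (Zone I, w=45) → cum 45
  block 33 (Zone II, w=90) → cum 135
  block 42 (Zone III, w=60) → cum 195  ≥ 155 → median here
  block 55 (Zone IV, w=25) → cum 220
  block 61 (Zone V, w=90) → cum 310
Optimal location: block 42.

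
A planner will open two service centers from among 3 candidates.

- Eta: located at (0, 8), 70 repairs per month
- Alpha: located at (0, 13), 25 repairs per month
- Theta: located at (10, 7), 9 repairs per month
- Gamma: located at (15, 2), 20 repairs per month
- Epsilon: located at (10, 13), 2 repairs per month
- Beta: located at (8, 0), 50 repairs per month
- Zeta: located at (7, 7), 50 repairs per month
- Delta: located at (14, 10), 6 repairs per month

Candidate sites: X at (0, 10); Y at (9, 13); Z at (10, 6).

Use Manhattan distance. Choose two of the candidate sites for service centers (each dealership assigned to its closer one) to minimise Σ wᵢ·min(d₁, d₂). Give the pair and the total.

Evaluate every pair (each demand assigned to the nearer of the two):
  {X, Z}: total = 1066
  {X, Y}: total = 1768
  {Y, Z}: total = 1904
Best pair: {X, Z} with total 1066.

{X, Z}, total 1066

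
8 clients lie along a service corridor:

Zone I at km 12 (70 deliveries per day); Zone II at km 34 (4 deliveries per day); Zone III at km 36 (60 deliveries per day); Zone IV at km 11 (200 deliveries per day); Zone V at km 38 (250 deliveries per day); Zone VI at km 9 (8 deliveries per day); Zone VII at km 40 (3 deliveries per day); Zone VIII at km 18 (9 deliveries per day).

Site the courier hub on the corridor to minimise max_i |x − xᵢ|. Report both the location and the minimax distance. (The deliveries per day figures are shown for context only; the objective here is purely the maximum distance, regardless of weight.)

location 24.5, max distance 15.5

The 1-center on a line is the midpoint of the two extreme points: leftmost at 9, rightmost at 40.
Optimal location = (9 + 40)/2 = 24.5; maximum distance = (40 − 9)/2 = 15.5.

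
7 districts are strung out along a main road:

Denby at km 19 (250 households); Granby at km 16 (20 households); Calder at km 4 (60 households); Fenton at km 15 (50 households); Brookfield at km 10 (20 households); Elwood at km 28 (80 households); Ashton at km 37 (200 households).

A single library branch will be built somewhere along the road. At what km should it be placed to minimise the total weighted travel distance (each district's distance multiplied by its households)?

For a sum of weighted absolute distances on a line, the optimum is the weighted median (not the mean). Total weight W = 680; half-weight = 340.
Sort by position and accumulate weight:
  km 4 (Calder, w=60) → cum 60
  km 10 (Brookfield, w=20) → cum 80
  km 15 (Fenton, w=50) → cum 130
  km 16 (Granby, w=20) → cum 150
  km 19 (Denby, w=250) → cum 400  ≥ 340 → median here
  km 28 (Elwood, w=80) → cum 480
  km 37 (Ashton, w=200) → cum 680
Optimal location: km 19.

x = 19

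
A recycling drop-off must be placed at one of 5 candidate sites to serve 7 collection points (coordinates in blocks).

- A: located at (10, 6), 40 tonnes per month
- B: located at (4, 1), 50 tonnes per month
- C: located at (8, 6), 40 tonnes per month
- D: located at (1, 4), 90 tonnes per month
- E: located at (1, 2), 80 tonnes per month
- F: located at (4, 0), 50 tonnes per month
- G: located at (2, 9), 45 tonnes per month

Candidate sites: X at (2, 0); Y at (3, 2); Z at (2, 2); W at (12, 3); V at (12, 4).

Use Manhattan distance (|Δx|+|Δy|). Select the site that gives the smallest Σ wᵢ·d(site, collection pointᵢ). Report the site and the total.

Z, total 1895 blocks

Total weighted distance at each candidate:
  X (2, 0): total = 2385
  Y (3, 2): total = 1930
  Z (2, 2): total = 1895
  W (12, 3): total = 4290
  V (12, 4): total = 4255
Minimum is at Z with total 1895 blocks.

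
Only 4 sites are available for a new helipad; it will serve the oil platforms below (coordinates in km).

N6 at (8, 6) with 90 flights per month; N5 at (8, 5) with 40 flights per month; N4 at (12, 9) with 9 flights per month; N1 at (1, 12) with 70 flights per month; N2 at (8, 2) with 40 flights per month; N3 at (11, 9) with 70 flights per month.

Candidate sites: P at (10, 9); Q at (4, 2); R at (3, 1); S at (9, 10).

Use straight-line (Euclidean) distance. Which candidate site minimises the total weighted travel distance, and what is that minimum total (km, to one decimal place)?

Total weighted distance at each candidate:
  P (10, 9): total = 1546.7
  Q (4, 2): total = 2388.6
  R (3, 1): total = 2779.4
  S (9, 10): total = 1659.8
Minimum is at P with total 1546.7 km.

P, total 1546.7 km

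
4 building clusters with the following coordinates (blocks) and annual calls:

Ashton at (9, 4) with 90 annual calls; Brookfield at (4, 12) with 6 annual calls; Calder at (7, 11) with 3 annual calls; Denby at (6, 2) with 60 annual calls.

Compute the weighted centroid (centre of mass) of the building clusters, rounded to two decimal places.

The minimiser of Σwᵢ‖p−pᵢ‖² is the weighted centroid p* = (Σwᵢpᵢ)/(Σwᵢ).
Σwᵢ = 159.
Σwᵢxᵢ = 90·9 + 6·4 + 3·7 + 60·6 = 1215.
Σwᵢyᵢ = 90·4 + 6·12 + 3·11 + 60·2 = 585.
x* = 1215/159 = 7.64, y* = 585/159 = 3.68.

(7.64, 3.68)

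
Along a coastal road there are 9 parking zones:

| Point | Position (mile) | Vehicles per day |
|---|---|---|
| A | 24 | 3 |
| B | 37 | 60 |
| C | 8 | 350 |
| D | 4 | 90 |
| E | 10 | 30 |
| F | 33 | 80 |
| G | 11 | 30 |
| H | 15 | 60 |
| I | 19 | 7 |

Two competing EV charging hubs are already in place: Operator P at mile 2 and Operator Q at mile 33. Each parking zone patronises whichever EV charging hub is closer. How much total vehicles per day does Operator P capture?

The indifferent point is the midpoint (2+33)/2 = 17.5; parking zones left of it (closer to Operator P at 2) go to Operator P, those right go to Operator Q.
  D at 4 (w=90) → Operator P
  C at 8 (w=350) → Operator P
  E at 10 (w=30) → Operator P
  G at 11 (w=30) → Operator P
  H at 15 (w=60) → Operator P
  I at 19 (w=7) → Operator Q
  A at 24 (w=3) → Operator Q
  F at 33 (w=80) → Operator Q
  B at 37 (w=60) → Operator Q
Operator P captures 560; Operator Q captures 150.

560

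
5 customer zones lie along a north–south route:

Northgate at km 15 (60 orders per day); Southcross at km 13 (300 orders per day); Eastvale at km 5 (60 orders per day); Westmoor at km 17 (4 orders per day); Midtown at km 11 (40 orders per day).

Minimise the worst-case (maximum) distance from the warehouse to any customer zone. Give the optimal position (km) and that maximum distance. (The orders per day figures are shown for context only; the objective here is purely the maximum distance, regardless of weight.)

The 1-center on a line is the midpoint of the two extreme points: leftmost at 5, rightmost at 17.
Optimal location = (5 + 17)/2 = 11; maximum distance = (17 − 5)/2 = 6.

location 11, max distance 6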